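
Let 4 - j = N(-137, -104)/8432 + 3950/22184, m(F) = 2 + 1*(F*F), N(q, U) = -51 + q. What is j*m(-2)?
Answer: 33707163/1461371 ≈ 23.065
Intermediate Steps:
m(F) = 2 + F² (m(F) = 2 + 1*F² = 2 + F²)
j = 11235721/2922742 (j = 4 - ((-51 - 137)/8432 + 3950/22184) = 4 - (-188*1/8432 + 3950*(1/22184)) = 4 - (-47/2108 + 1975/11092) = 4 - 1*455247/2922742 = 4 - 455247/2922742 = 11235721/2922742 ≈ 3.8442)
j*m(-2) = 11235721*(2 + (-2)²)/2922742 = 11235721*(2 + 4)/2922742 = (11235721/2922742)*6 = 33707163/1461371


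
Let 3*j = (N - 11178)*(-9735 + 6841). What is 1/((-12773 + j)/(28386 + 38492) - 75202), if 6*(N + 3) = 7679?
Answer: -300951/22589193616 ≈ -1.3323e-5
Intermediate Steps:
N = 7661/6 (N = -3 + (⅙)*7679 = -3 + 7679/6 = 7661/6 ≈ 1276.8)
j = 85961929/9 (j = ((7661/6 - 11178)*(-9735 + 6841))/3 = (-59407/6*(-2894))/3 = (⅓)*(85961929/3) = 85961929/9 ≈ 9.5513e+6)
1/((-12773 + j)/(28386 + 38492) - 75202) = 1/((-12773 + 85961929/9)/(28386 + 38492) - 75202) = 1/((85846972/9)/66878 - 75202) = 1/((85846972/9)*(1/66878) - 75202) = 1/(42923486/300951 - 75202) = 1/(-22589193616/300951) = -300951/22589193616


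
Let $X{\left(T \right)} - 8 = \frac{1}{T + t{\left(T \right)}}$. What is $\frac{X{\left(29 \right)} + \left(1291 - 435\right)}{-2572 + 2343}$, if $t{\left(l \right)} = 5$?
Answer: $- \frac{29377}{7786} \approx -3.7731$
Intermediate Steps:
$X{\left(T \right)} = 8 + \frac{1}{5 + T}$ ($X{\left(T \right)} = 8 + \frac{1}{T + 5} = 8 + \frac{1}{5 + T}$)
$\frac{X{\left(29 \right)} + \left(1291 - 435\right)}{-2572 + 2343} = \frac{\frac{41 + 8 \cdot 29}{5 + 29} + \left(1291 - 435\right)}{-2572 + 2343} = \frac{\frac{41 + 232}{34} + 856}{-229} = \left(\frac{1}{34} \cdot 273 + 856\right) \left(- \frac{1}{229}\right) = \left(\frac{273}{34} + 856\right) \left(- \frac{1}{229}\right) = \frac{29377}{34} \left(- \frac{1}{229}\right) = - \frac{29377}{7786}$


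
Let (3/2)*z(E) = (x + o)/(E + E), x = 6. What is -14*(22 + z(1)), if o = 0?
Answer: -336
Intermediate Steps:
z(E) = 2/E (z(E) = 2*((6 + 0)/(E + E))/3 = 2*(6/((2*E)))/3 = 2*(6*(1/(2*E)))/3 = 2*(3/E)/3 = 2/E)
-14*(22 + z(1)) = -14*(22 + 2/1) = -14*(22 + 2*1) = -14*(22 + 2) = -14*24 = -336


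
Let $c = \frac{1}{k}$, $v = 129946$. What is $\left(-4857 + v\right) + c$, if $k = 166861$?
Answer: $\frac{20872475630}{166861} \approx 1.2509 \cdot 10^{5}$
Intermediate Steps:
$c = \frac{1}{166861} \approx 5.993 \cdot 10^{-6}$
$\left(-4857 + v\right) + c = \left(-4857 + 129946\right) + \frac{1}{166861} = 125089 + \frac{1}{166861} = \frac{20872475630}{166861}$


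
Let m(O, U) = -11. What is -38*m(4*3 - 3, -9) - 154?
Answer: 264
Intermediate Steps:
-38*m(4*3 - 3, -9) - 154 = -38*(-11) - 154 = 418 - 154 = 264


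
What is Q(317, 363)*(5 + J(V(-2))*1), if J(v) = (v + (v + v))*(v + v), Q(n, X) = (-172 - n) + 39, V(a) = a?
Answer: -13050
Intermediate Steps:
Q(n, X) = -133 - n
J(v) = 6*v**2 (J(v) = (v + 2*v)*(2*v) = (3*v)*(2*v) = 6*v**2)
Q(317, 363)*(5 + J(V(-2))*1) = (-133 - 1*317)*(5 + (6*(-2)**2)*1) = (-133 - 317)*(5 + (6*4)*1) = -450*(5 + 24*1) = -450*(5 + 24) = -450*29 = -13050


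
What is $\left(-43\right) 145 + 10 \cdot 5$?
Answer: $-6185$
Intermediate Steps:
$\left(-43\right) 145 + 10 \cdot 5 = -6235 + 50 = -6185$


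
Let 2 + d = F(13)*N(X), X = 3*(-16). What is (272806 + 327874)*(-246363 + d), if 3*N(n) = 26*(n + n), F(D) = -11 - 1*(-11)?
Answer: -147986528200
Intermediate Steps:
F(D) = 0 (F(D) = -11 + 11 = 0)
X = -48
N(n) = 52*n/3 (N(n) = (26*(n + n))/3 = (26*(2*n))/3 = (52*n)/3 = 52*n/3)
d = -2 (d = -2 + 0*((52/3)*(-48)) = -2 + 0*(-832) = -2 + 0 = -2)
(272806 + 327874)*(-246363 + d) = (272806 + 327874)*(-246363 - 2) = 600680*(-246365) = -147986528200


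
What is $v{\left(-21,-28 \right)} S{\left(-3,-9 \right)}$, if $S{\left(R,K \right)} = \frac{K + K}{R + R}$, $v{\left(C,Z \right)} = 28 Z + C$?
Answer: $-2415$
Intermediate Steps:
$v{\left(C,Z \right)} = C + 28 Z$
$S{\left(R,K \right)} = \frac{K}{R}$ ($S{\left(R,K \right)} = \frac{2 K}{2 R} = 2 K \frac{1}{2 R} = \frac{K}{R}$)
$v{\left(-21,-28 \right)} S{\left(-3,-9 \right)} = \left(-21 + 28 \left(-28\right)\right) \left(- \frac{9}{-3}\right) = \left(-21 - 784\right) \left(\left(-9\right) \left(- \frac{1}{3}\right)\right) = \left(-805\right) 3 = -2415$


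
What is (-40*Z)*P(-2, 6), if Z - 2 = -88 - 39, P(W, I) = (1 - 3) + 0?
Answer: -10000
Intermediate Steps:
P(W, I) = -2 (P(W, I) = -2 + 0 = -2)
Z = -125 (Z = 2 + (-88 - 39) = 2 - 127 = -125)
(-40*Z)*P(-2, 6) = -40*(-125)*(-2) = 5000*(-2) = -10000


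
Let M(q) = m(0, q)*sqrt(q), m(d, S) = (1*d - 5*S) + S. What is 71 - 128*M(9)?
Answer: 13895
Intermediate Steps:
m(d, S) = d - 4*S (m(d, S) = (d - 5*S) + S = d - 4*S)
M(q) = -4*q**(3/2) (M(q) = (0 - 4*q)*sqrt(q) = (-4*q)*sqrt(q) = -4*q**(3/2))
71 - 128*M(9) = 71 - (-512)*9**(3/2) = 71 - (-512)*27 = 71 - 128*(-108) = 71 + 13824 = 13895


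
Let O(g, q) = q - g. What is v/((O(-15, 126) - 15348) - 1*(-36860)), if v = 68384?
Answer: 68384/21653 ≈ 3.1582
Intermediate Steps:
v/((O(-15, 126) - 15348) - 1*(-36860)) = 68384/(((126 - 1*(-15)) - 15348) - 1*(-36860)) = 68384/(((126 + 15) - 15348) + 36860) = 68384/((141 - 15348) + 36860) = 68384/(-15207 + 36860) = 68384/21653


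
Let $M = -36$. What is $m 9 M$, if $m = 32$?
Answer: $-10368$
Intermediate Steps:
$m 9 M = 32 \cdot 9 \left(-36\right) = 288 \left(-36\right) = -10368$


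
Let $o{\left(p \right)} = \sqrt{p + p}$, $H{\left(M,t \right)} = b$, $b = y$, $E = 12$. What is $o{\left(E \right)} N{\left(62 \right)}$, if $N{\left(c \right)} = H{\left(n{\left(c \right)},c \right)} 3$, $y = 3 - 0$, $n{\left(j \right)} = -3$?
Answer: $18 \sqrt{6} \approx 44.091$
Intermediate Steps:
$y = 3$ ($y = 3 + 0 = 3$)
$b = 3$
$H{\left(M,t \right)} = 3$
$N{\left(c \right)} = 9$ ($N{\left(c \right)} = 3 \cdot 3 = 9$)
$o{\left(p \right)} = \sqrt{2} \sqrt{p}$ ($o{\left(p \right)} = \sqrt{2 p} = \sqrt{2} \sqrt{p}$)
$o{\left(E \right)} N{\left(62 \right)} = \sqrt{2} \sqrt{12} \cdot 9 = \sqrt{2} \cdot 2 \sqrt{3} \cdot 9 = 2 \sqrt{6} \cdot 9 = 18 \sqrt{6}$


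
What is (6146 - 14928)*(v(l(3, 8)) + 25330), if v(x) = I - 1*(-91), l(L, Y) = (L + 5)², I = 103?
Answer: -224151768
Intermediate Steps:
l(L, Y) = (5 + L)²
v(x) = 194 (v(x) = 103 - 1*(-91) = 103 + 91 = 194)
(6146 - 14928)*(v(l(3, 8)) + 25330) = (6146 - 14928)*(194 + 25330) = -8782*25524 = -224151768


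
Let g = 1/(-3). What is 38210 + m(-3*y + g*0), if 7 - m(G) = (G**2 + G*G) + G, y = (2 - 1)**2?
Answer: 38202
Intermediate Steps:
y = 1 (y = 1**2 = 1)
g = -1/3 ≈ -0.33333
m(G) = 7 - G - 2*G**2 (m(G) = 7 - ((G**2 + G*G) + G) = 7 - ((G**2 + G**2) + G) = 7 - (2*G**2 + G) = 7 - (G + 2*G**2) = 7 + (-G - 2*G**2) = 7 - G - 2*G**2)
38210 + m(-3*y + g*0) = 38210 + (7 - (-3*1 - 1/3*0) - 2*(-3*1 - 1/3*0)**2) = 38210 + (7 - (-3 + 0) - 2*(-3 + 0)**2) = 38210 + (7 - 1*(-3) - 2*(-3)**2) = 38210 + (7 + 3 - 2*9) = 38210 + (7 + 3 - 18) = 38210 - 8 = 38202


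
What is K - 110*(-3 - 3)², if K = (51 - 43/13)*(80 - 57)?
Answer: -37220/13 ≈ -2863.1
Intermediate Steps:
K = 14260/13 (K = (51 - 43*1/13)*23 = (51 - 43/13)*23 = (620/13)*23 = 14260/13 ≈ 1096.9)
K - 110*(-3 - 3)² = 14260/13 - 110*(-3 - 3)² = 14260/13 - 110*(-6)² = 14260/13 - 110*36 = 14260/13 - 3960 = -37220/13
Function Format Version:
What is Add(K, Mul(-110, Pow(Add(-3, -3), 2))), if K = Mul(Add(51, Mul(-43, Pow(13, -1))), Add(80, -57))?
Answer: Rational(-37220, 13) ≈ -2863.1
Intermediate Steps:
K = Rational(14260, 13) (K = Mul(Add(51, Mul(-43, Rational(1, 13))), 23) = Mul(Add(51, Rational(-43, 13)), 23) = Mul(Rational(620, 13), 23) = Rational(14260, 13) ≈ 1096.9)
Add(K, Mul(-110, Pow(Add(-3, -3), 2))) = Add(Rational(14260, 13), Mul(-110, Pow(Add(-3, -3), 2))) = Add(Rational(14260, 13), Mul(-110, Pow(-6, 2))) = Add(Rational(14260, 13), Mul(-110, 36)) = Add(Rational(14260, 13), -3960) = Rational(-37220, 13)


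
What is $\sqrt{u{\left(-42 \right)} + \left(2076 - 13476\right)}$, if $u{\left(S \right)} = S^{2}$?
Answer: $2 i \sqrt{2409} \approx 98.163 i$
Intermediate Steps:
$\sqrt{u{\left(-42 \right)} + \left(2076 - 13476\right)} = \sqrt{\left(-42\right)^{2} + \left(2076 - 13476\right)} = \sqrt{1764 - 11400} = \sqrt{-9636} = 2 i \sqrt{2409}$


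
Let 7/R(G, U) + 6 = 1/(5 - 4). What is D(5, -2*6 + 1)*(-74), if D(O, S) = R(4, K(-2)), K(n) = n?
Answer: 518/5 ≈ 103.60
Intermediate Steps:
R(G, U) = -7/5 (R(G, U) = 7/(-6 + 1/(5 - 4)) = 7/(-6 + 1/1) = 7/(-6 + 1) = 7/(-5) = 7*(-⅕) = -7/5)
D(O, S) = -7/5
D(5, -2*6 + 1)*(-74) = -7/5*(-74) = 518/5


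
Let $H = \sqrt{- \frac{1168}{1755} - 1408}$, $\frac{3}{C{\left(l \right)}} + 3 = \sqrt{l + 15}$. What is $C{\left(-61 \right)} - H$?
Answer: $- \frac{9}{55} - \frac{4 i \sqrt{30130035}}{585} - \frac{3 i \sqrt{46}}{55} \approx -0.16364 - 37.902 i$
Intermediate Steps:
$C{\left(l \right)} = \frac{3}{-3 + \sqrt{15 + l}}$ ($C{\left(l \right)} = \frac{3}{-3 + \sqrt{l + 15}} = \frac{3}{-3 + \sqrt{15 + l}}$)
$H = \frac{4 i \sqrt{30130035}}{585}$ ($H = \sqrt{\left(-1168\right) \frac{1}{1755} - 1408} = \sqrt{- \frac{1168}{1755} - 1408} = \sqrt{- \frac{2472208}{1755}} = \frac{4 i \sqrt{30130035}}{585} \approx 37.532 i$)
$C{\left(-61 \right)} - H = \frac{3}{-3 + \sqrt{15 - 61}} - \frac{4 i \sqrt{30130035}}{585} = \frac{3}{-3 + \sqrt{-46}} - \frac{4 i \sqrt{30130035}}{585} = \frac{3}{-3 + i \sqrt{46}} - \frac{4 i \sqrt{30130035}}{585}$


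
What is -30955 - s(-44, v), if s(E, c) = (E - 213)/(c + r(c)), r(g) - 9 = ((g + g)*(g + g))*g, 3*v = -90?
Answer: -3343790312/108021 ≈ -30955.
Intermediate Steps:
v = -30 (v = (⅓)*(-90) = -30)
r(g) = 9 + 4*g³ (r(g) = 9 + ((g + g)*(g + g))*g = 9 + ((2*g)*(2*g))*g = 9 + (4*g²)*g = 9 + 4*g³)
s(E, c) = (-213 + E)/(9 + c + 4*c³) (s(E, c) = (E - 213)/(c + (9 + 4*c³)) = (-213 + E)/(9 + c + 4*c³))
-30955 - s(-44, v) = -30955 - (-213 - 44)/(9 - 30 + 4*(-30)³) = -30955 - (-257)/(9 - 30 + 4*(-27000)) = -30955 - (-257)/(9 - 30 - 108000) = -30955 - (-257)/(-108021) = -30955 - (-1)*(-257)/108021 = -30955 - 1*257/108021 = -30955 - 257/108021 = -3343790312/108021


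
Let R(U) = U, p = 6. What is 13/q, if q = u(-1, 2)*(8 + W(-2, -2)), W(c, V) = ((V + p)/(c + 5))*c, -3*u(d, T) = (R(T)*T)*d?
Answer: 117/64 ≈ 1.8281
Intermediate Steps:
u(d, T) = -d*T²/3 (u(d, T) = -T*T*d/3 = -T²*d/3 = -d*T²/3)
W(c, V) = c*(6 + V)/(5 + c) (W(c, V) = ((V + 6)/(c + 5))*c = ((6 + V)/(5 + c))*c = c*(6 + V)/(5 + c))
q = 64/9 (q = (-⅓*(-1)*2²)*(8 - 2*(6 - 2)/(5 - 2)) = (-⅓*(-1)*4)*(8 - 2*4/3) = 4*(8 - 2*⅓*4)/3 = 4*(8 - 8/3)/3 = (4/3)*(16/3) = 64/9 ≈ 7.1111)
13/q = 13/(64/9) = 13*(9/64) = 117/64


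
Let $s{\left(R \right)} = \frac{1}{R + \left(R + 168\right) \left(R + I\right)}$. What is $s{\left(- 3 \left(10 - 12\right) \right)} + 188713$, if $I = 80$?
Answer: $\frac{2825033611}{14970} \approx 1.8871 \cdot 10^{5}$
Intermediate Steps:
$s{\left(R \right)} = \frac{1}{R + \left(80 + R\right) \left(168 + R\right)}$ ($s{\left(R \right)} = \frac{1}{R + \left(R + 168\right) \left(R + 80\right)} = \frac{1}{R + \left(168 + R\right) \left(80 + R\right)} = \frac{1}{R + \left(80 + R\right) \left(168 + R\right)}$)
$s{\left(- 3 \left(10 - 12\right) \right)} + 188713 = \frac{1}{13440 + \left(- 3 \left(10 - 12\right)\right)^{2} + 249 \left(- 3 \left(10 - 12\right)\right)} + 188713 = \frac{1}{13440 + \left(\left(-3\right) \left(-2\right)\right)^{2} + 249 \left(\left(-3\right) \left(-2\right)\right)} + 188713 = \frac{1}{13440 + 6^{2} + 249 \cdot 6} + 188713 = \frac{1}{13440 + 36 + 1494} + 188713 = \frac{1}{14970} + 188713 = \frac{2825033611}{14970}$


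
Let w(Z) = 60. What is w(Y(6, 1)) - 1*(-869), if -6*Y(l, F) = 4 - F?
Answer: 929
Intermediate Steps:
Y(l, F) = -⅔ + F/6 (Y(l, F) = -(4 - F)/6 = -⅔ + F/6)
w(Y(6, 1)) - 1*(-869) = 60 - 1*(-869) = 60 + 869 = 929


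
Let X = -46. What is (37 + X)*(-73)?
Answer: 657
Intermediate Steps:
(37 + X)*(-73) = (37 - 46)*(-73) = -9*(-73) = 657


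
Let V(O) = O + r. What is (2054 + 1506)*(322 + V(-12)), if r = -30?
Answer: 996800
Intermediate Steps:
V(O) = -30 + O (V(O) = O - 30 = -30 + O)
(2054 + 1506)*(322 + V(-12)) = (2054 + 1506)*(322 + (-30 - 12)) = 3560*(322 - 42) = 3560*280 = 996800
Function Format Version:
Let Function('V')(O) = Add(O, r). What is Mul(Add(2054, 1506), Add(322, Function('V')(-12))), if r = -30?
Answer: 996800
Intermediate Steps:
Function('V')(O) = Add(-30, O) (Function('V')(O) = Add(O, -30) = Add(-30, O))
Mul(Add(2054, 1506), Add(322, Function('V')(-12))) = Mul(Add(2054, 1506), Add(322, Add(-30, -12))) = Mul(3560, Add(322, -42)) = Mul(3560, 280) = 996800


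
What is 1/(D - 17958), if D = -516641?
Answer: -1/534599 ≈ -1.8706e-6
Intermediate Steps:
1/(D - 17958) = 1/(-516641 - 17958) = 1/(-534599) = -1/534599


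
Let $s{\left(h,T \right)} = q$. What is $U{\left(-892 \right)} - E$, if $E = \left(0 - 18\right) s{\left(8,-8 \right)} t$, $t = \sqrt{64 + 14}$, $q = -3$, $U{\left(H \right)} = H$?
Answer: $-892 - 54 \sqrt{78} \approx -1368.9$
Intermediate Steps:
$t = \sqrt{78} \approx 8.8318$
$s{\left(h,T \right)} = -3$
$E = 54 \sqrt{78}$ ($E = \left(0 - 18\right) \left(-3\right) \sqrt{78} = \left(-18\right) \left(-3\right) \sqrt{78} = 54 \sqrt{78} \approx 476.92$)
$U{\left(-892 \right)} - E = -892 - 54 \sqrt{78}$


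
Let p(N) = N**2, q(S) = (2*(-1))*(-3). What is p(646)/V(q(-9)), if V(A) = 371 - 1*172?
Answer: 417316/199 ≈ 2097.1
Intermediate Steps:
q(S) = 6 (q(S) = -2*(-3) = 6)
V(A) = 199 (V(A) = 371 - 172 = 199)
p(646)/V(q(-9)) = 646**2/199 = 417316*(1/199) = 417316/199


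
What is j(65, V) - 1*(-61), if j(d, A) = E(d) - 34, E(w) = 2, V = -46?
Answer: 29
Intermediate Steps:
j(d, A) = -32 (j(d, A) = 2 - 34 = -32)
j(65, V) - 1*(-61) = -32 - 1*(-61) = -32 + 61 = 29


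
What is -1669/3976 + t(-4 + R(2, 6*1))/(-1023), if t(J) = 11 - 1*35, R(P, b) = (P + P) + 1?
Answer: -537321/1355816 ≈ -0.39631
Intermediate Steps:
R(P, b) = 1 + 2*P (R(P, b) = 2*P + 1 = 1 + 2*P)
t(J) = -24 (t(J) = 11 - 35 = -24)
-1669/3976 + t(-4 + R(2, 6*1))/(-1023) = -1669/3976 - 24/(-1023) = -1669*1/3976 - 24*(-1/1023) = -1669/3976 + 8/341 = -537321/1355816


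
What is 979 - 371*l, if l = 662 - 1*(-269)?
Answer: -344422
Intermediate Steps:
l = 931 (l = 662 + 269 = 931)
979 - 371*l = 979 - 371*931 = 979 - 345401 = -344422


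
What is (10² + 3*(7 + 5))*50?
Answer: 6800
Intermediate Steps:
(10² + 3*(7 + 5))*50 = (100 + 3*12)*50 = (100 + 36)*50 = 136*50 = 6800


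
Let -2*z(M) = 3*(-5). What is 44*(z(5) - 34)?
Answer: -1166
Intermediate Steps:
z(M) = 15/2 (z(M) = -3*(-5)/2 = -½*(-15) = 15/2)
44*(z(5) - 34) = 44*(15/2 - 34) = 44*(-53/2) = -1166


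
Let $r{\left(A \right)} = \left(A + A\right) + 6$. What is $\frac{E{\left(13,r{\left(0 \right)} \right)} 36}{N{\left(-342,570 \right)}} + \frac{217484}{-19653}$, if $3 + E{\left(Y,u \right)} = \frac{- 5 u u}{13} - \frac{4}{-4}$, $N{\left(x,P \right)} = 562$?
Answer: $- \frac{867342376}{71792409} \approx -12.081$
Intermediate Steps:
$r{\left(A \right)} = 6 + 2 A$ ($r{\left(A \right)} = 2 A + 6 = 6 + 2 A$)
$E{\left(Y,u \right)} = -2 - \frac{5 u^{2}}{13}$ ($E{\left(Y,u \right)} = -3 + \left(\frac{- 5 u u}{13} - \frac{4}{-4}\right) = -3 + \left(- 5 u^{2} \cdot \frac{1}{13} - -1\right) = -3 - \left(-1 + \frac{5 u^{2}}{13}\right) = -2 - \frac{5 u^{2}}{13}$)
$\frac{E{\left(13,r{\left(0 \right)} \right)} 36}{N{\left(-342,570 \right)}} + \frac{217484}{-19653} = \frac{\left(-2 - \frac{5 \left(6 + 2 \cdot 0\right)^{2}}{13}\right) 36}{562} + \frac{217484}{-19653} = \left(-2 - \frac{5 \left(6 + 0\right)^{2}}{13}\right) 36 \cdot \frac{1}{562} + 217484 \left(- \frac{1}{19653}\right) = \left(-2 - \frac{5 \cdot 6^{2}}{13}\right) 36 \cdot \frac{1}{562} - \frac{217484}{19653} = \left(-2 - \frac{180}{13}\right) 36 \cdot \frac{1}{562} - \frac{217484}{19653} = \left(- \frac{206}{13}\right) 36 \cdot \frac{1}{562} - \frac{217484}{19653} = \left(- \frac{7416}{13}\right) \frac{1}{562} - \frac{217484}{19653} = - \frac{3708}{3653} - \frac{217484}{19653} = - \frac{867342376}{71792409}$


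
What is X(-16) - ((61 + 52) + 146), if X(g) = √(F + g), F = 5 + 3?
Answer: -259 + 2*I*√2 ≈ -259.0 + 2.8284*I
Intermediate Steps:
F = 8
X(g) = √(8 + g)
X(-16) - ((61 + 52) + 146) = √(8 - 16) - ((61 + 52) + 146) = √(-8) - (113 + 146) = 2*I*√2 - 1*259 = 2*I*√2 - 259 = -259 + 2*I*√2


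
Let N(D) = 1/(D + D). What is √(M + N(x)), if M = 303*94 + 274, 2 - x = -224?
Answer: √1468741569/226 ≈ 169.58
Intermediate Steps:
x = 226 (x = 2 - 1*(-224) = 2 + 224 = 226)
N(D) = 1/(2*D)
M = 28756 (M = 28482 + 274 = 28756)
√(M + N(x)) = √(28756 + (½)/226) = √(28756 + (½)*(1/226)) = √(28756 + 1/452) = √(12997713/452) = √1468741569/226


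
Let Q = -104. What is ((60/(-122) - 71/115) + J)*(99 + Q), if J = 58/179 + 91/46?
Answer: -2996287/502274 ≈ -5.9654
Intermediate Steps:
J = 18957/8234 (J = 58*(1/179) + 91*(1/46) = 58/179 + 91/46 = 18957/8234 ≈ 2.3023)
((60/(-122) - 71/115) + J)*(99 + Q) = ((60/(-122) - 71/115) + 18957/8234)*(99 - 104) = ((60*(-1/122) - 71*1/115) + 18957/8234)*(-5) = ((-30/61 - 71/115) + 18957/8234)*(-5) = (-7781/7015 + 18957/8234)*(-5) = (2996287/2511370)*(-5) = -2996287/502274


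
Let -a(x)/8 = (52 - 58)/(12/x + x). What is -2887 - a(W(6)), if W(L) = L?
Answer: -2893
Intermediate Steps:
a(x) = 48/(x + 12/x) (a(x) = -8*(52 - 58)/(12/x + x) = -(-48)/(x + 12/x) = 48/(x + 12/x))
-2887 - a(W(6)) = -2887 - 48*6/(12 + 6²) = -2887 - 48*6/(12 + 36) = -2887 - 48*6/48 = -2887 - 1*6 = -2887 - 6 = -2893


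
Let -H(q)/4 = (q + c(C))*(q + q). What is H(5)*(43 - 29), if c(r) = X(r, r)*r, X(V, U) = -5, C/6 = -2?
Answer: -36400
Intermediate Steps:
C = -12 (C = 6*(-2) = -12)
c(r) = -5*r
H(q) = -8*q*(60 + q) (H(q) = -4*(q - 5*(-12))*(q + q) = -4*(q + 60)*2*q = -4*(60 + q)*2*q = -8*q*(60 + q))
H(5)*(43 - 29) = (-8*5*(60 + 5))*(43 - 29) = -8*5*65*14 = -2600*14 = -36400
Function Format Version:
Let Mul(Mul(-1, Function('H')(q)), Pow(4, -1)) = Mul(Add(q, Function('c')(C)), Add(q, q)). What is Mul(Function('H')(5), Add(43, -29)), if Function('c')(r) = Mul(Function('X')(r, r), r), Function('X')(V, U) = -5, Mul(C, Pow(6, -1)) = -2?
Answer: -36400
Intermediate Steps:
C = -12 (C = Mul(6, -2) = -12)
Function('c')(r) = Mul(-5, r)
Function('H')(q) = Mul(-8, q, Add(60, q)) (Function('H')(q) = Mul(-4, Mul(Add(q, Mul(-5, -12)), Add(q, q))) = Mul(-4, Mul(Add(q, 60), Mul(2, q))) = Mul(-4, Mul(Add(60, q), Mul(2, q))) = Mul(-4, Mul(2, q, Add(60, q))) = Mul(-8, q, Add(60, q)))
Mul(Function('H')(5), Add(43, -29)) = Mul(Mul(-8, 5, Add(60, 5)), Add(43, -29)) = Mul(Mul(-8, 5, 65), 14) = Mul(-2600, 14) = -36400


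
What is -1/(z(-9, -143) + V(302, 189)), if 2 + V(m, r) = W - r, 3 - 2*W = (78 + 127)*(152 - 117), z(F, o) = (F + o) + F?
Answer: 1/3938 ≈ 0.00025394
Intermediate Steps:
z(F, o) = o + 2*F
W = -3586 (W = 3/2 - (78 + 127)*(152 - 117)/2 = 3/2 - 205*35/2 = 3/2 - ½*7175 = 3/2 - 7175/2 = -3586)
V(m, r) = -3588 - r (V(m, r) = -2 + (-3586 - r) = -3588 - r)
-1/(z(-9, -143) + V(302, 189)) = -1/((-143 + 2*(-9)) + (-3588 - 1*189)) = -1/((-143 - 18) + (-3588 - 189)) = -1/(-161 - 3777) = -1/(-3938) = -1*(-1/3938) = 1/3938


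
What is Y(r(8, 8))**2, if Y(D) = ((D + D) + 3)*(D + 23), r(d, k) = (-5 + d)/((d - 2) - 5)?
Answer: 54756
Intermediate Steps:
r(d, k) = (-5 + d)/(-7 + d) (r(d, k) = (-5 + d)/((-2 + d) - 5) = (-5 + d)/(-7 + d))
Y(D) = (3 + 2*D)*(23 + D) (Y(D) = (2*D + 3)*(23 + D) = (3 + 2*D)*(23 + D))
Y(r(8, 8))**2 = (69 + 2*((-5 + 8)/(-7 + 8))**2 + 49*((-5 + 8)/(-7 + 8)))**2 = (69 + 2*(3/1)**2 + 49*(3/1))**2 = (69 + 2*(1*3)**2 + 49*(1*3))**2 = (69 + 2*3**2 + 49*3)**2 = (69 + 2*9 + 147)**2 = (69 + 18 + 147)**2 = 234**2 = 54756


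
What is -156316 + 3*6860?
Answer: -135736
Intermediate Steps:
-156316 + 3*6860 = -156316 + 20580 = -135736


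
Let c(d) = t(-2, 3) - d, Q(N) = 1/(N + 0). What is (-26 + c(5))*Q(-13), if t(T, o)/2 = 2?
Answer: 27/13 ≈ 2.0769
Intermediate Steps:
Q(N) = 1/N
t(T, o) = 4 (t(T, o) = 2*2 = 4)
c(d) = 4 - d
(-26 + c(5))*Q(-13) = (-26 + (4 - 1*5))/(-13) = (-26 + (4 - 5))*(-1/13) = (-26 - 1)*(-1/13) = -27*(-1/13) = 27/13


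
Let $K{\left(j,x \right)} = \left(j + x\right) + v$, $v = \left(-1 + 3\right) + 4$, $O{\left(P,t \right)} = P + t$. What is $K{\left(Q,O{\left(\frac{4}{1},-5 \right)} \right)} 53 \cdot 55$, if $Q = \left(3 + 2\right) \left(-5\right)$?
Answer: $-58300$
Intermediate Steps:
$Q = -25$ ($Q = 5 \left(-5\right) = -25$)
$v = 6$ ($v = 2 + 4 = 6$)
$K{\left(j,x \right)} = 6 + j + x$ ($K{\left(j,x \right)} = \left(j + x\right) + 6 = 6 + j + x$)
$K{\left(Q,O{\left(\frac{4}{1},-5 \right)} \right)} 53 \cdot 55 = \left(6 - 25 - \left(5 - \frac{4}{1}\right)\right) 53 \cdot 55 = \left(6 - 25 + \left(4 \cdot 1 - 5\right)\right) 53 \cdot 55 = \left(6 - 25 + \left(4 - 5\right)\right) 53 \cdot 55 = \left(6 - 25 - 1\right) 53 \cdot 55 = \left(-20\right) 53 \cdot 55 = \left(-1060\right) 55 = -58300$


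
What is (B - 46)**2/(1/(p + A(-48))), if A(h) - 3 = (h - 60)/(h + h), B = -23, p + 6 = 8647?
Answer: 329275521/8 ≈ 4.1159e+7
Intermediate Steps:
p = 8641 (p = -6 + 8647 = 8641)
A(h) = 3 + (-60 + h)/(2*h) (A(h) = 3 + (h - 60)/(h + h) = 3 + (-60 + h)/((2*h)) = 3 + (-60 + h)*(1/(2*h)) = 3 + (-60 + h)/(2*h))
(B - 46)**2/(1/(p + A(-48))) = (-23 - 46)**2/(1/(8641 + (7/2 - 30/(-48)))) = (-69)**2/(1/(8641 + (7/2 - 30*(-1/48)))) = 4761/(1/(8641 + (7/2 + 5/8))) = 4761/(1/(8641 + 33/8)) = 4761/(1/(69161/8)) = 4761/(8/69161) = 4761*(69161/8) = 329275521/8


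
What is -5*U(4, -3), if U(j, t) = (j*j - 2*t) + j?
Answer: -130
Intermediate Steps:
U(j, t) = j + j**2 - 2*t (U(j, t) = (j**2 - 2*t) + j = j + j**2 - 2*t)
-5*U(4, -3) = -5*(4 + 4**2 - 2*(-3)) = -5*(4 + 16 + 6) = -5*26 = -130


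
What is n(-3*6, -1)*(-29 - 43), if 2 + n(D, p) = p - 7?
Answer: 720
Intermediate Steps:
n(D, p) = -9 + p (n(D, p) = -2 + (p - 7) = -2 + (-7 + p) = -9 + p)
n(-3*6, -1)*(-29 - 43) = (-9 - 1)*(-29 - 43) = -10*(-72) = 720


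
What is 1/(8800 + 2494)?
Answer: 1/11294 ≈ 8.8543e-5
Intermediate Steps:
1/(8800 + 2494) = 1/11294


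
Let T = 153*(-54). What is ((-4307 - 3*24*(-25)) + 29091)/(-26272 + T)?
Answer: -13292/17267 ≈ -0.76979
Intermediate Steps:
T = -8262
((-4307 - 3*24*(-25)) + 29091)/(-26272 + T) = ((-4307 - 3*24*(-25)) + 29091)/(-26272 - 8262) = ((-4307 - 72*(-25)) + 29091)/(-34534) = ((-4307 + 1800) + 29091)*(-1/34534) = (-2507 + 29091)*(-1/34534) = 26584*(-1/34534) = -13292/17267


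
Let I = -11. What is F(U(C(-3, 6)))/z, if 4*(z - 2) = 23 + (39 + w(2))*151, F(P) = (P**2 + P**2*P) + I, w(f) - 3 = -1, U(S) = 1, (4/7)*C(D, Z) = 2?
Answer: -6/1037 ≈ -0.0057859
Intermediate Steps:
C(D, Z) = 7/2 (C(D, Z) = (7/4)*2 = 7/2)
w(f) = 2 (w(f) = 3 - 1 = 2)
F(P) = -11 + P**2 + P**3 (F(P) = (P**2 + P**2*P) - 11 = (P**2 + P**3) - 11 = -11 + P**2 + P**3)
z = 3111/2 (z = 2 + (23 + (39 + 2)*151)/4 = 2 + (23 + 41*151)/4 = 2 + (23 + 6191)/4 = 2 + (1/4)*6214 = 2 + 3107/2 = 3111/2 ≈ 1555.5)
F(U(C(-3, 6)))/z = (-11 + 1**2 + 1**3)/(3111/2) = (-11 + 1 + 1)*(2/3111) = -9*2/3111 = -6/1037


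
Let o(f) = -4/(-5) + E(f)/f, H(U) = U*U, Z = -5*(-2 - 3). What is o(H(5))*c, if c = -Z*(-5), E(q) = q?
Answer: 225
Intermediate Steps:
Z = 25 (Z = -5*(-5) = 25)
H(U) = U²
o(f) = 9/5 (o(f) = -4/(-5) + f/f = -4*(-⅕) + 1 = ⅘ + 1 = 9/5)
c = 125 (c = -1*25*(-5) = -25*(-5) = 125)
o(H(5))*c = (9/5)*125 = 225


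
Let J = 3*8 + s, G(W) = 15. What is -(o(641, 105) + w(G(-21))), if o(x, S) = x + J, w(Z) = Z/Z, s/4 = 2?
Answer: -674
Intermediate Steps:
s = 8 (s = 4*2 = 8)
w(Z) = 1
J = 32 (J = 3*8 + 8 = 24 + 8 = 32)
o(x, S) = 32 + x (o(x, S) = x + 32 = 32 + x)
-(o(641, 105) + w(G(-21))) = -((32 + 641) + 1) = -(673 + 1) = -1*674 = -674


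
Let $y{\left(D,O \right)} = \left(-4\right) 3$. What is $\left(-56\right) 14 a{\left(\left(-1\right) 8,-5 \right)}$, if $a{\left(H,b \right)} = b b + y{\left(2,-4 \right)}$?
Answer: $-10192$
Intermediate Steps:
$y{\left(D,O \right)} = -12$
$a{\left(H,b \right)} = -12 + b^{2}$ ($a{\left(H,b \right)} = b b - 12 = b^{2} - 12 = -12 + b^{2}$)
$\left(-56\right) 14 a{\left(\left(-1\right) 8,-5 \right)} = \left(-56\right) 14 \left(-12 + \left(-5\right)^{2}\right) = - 784 \left(-12 + 25\right) = \left(-784\right) 13 = -10192$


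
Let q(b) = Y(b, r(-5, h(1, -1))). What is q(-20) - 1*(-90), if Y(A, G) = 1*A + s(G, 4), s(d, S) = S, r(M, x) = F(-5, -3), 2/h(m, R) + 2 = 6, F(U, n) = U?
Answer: 74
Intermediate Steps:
h(m, R) = ½ (h(m, R) = 2/(-2 + 6) = 2/4 = 2*(¼) = ½)
r(M, x) = -5
Y(A, G) = 4 + A (Y(A, G) = 1*A + 4 = A + 4 = 4 + A)
q(b) = 4 + b
q(-20) - 1*(-90) = (4 - 20) - 1*(-90) = -16 + 90 = 74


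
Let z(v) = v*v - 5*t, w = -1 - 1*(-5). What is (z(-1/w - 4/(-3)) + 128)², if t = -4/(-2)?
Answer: 294499921/20736 ≈ 14202.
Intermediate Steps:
w = 4 (w = -1 + 5 = 4)
t = 2 (t = -4*(-½) = 2)
z(v) = -10 + v² (z(v) = v*v - 5*2 = v² - 10 = -10 + v²)
(z(-1/w - 4/(-3)) + 128)² = ((-10 + (-1/4 - 4/(-3))²) + 128)² = ((-10 + (-1*¼ - 4*(-⅓))²) + 128)² = ((-10 + (-¼ + 4/3)²) + 128)² = ((-10 + (13/12)²) + 128)² = ((-10 + 169/144) + 128)² = (-1271/144 + 128)² = (17161/144)² = 294499921/20736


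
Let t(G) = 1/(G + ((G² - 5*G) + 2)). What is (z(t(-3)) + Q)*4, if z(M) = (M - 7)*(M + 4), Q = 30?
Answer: 3960/529 ≈ 7.4858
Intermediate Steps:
t(G) = 1/(2 + G² - 4*G) (t(G) = 1/(G + (2 + G² - 5*G)) = 1/(2 + G² - 4*G))
z(M) = (-7 + M)*(4 + M)
(z(t(-3)) + Q)*4 = ((-28 + (1/(2 + (-3)² - 4*(-3)))² - 3/(2 + (-3)² - 4*(-3))) + 30)*4 = ((-28 + (1/(2 + 9 + 12))² - 3/(2 + 9 + 12)) + 30)*4 = ((-28 + (1/23)² - 3/23) + 30)*4 = ((-28 + (1/23)² - 3*1/23) + 30)*4 = ((-28 + 1/529 - 3/23) + 30)*4 = (-14880/529 + 30)*4 = (990/529)*4 = 3960/529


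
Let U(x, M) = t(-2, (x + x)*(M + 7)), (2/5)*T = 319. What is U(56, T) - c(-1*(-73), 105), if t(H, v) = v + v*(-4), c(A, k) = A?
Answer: -270385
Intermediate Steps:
T = 1595/2 (T = (5/2)*319 = 1595/2 ≈ 797.50)
t(H, v) = -3*v (t(H, v) = v - 4*v = -3*v)
U(x, M) = -6*x*(7 + M) (U(x, M) = -3*(x + x)*(M + 7) = -3*2*x*(7 + M) = -6*x*(7 + M))
U(56, T) - c(-1*(-73), 105) = -6*56*(7 + 1595/2) - (-1)*(-73) = -6*56*1609/2 - 1*73 = -270312 - 73 = -270385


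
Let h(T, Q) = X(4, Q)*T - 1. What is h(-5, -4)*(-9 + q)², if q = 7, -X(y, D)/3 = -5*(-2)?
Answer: 596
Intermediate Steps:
X(y, D) = -30 (X(y, D) = -(-15)*(-2) = -3*10 = -30)
h(T, Q) = -1 - 30*T (h(T, Q) = -30*T - 1 = -1 - 30*T)
h(-5, -4)*(-9 + q)² = (-1 - 30*(-5))*(-9 + 7)² = (-1 + 150)*(-2)² = 149*4 = 596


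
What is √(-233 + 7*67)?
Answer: 2*√59 ≈ 15.362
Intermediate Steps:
√(-233 + 7*67) = √(-233 + 469) = √236 = 2*√59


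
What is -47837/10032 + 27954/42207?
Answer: -52685507/12830928 ≈ -4.1061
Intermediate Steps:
-47837/10032 + 27954/42207 = -47837*1/10032 + 27954*(1/42207) = -47837/10032 + 9318/14069 = -52685507/12830928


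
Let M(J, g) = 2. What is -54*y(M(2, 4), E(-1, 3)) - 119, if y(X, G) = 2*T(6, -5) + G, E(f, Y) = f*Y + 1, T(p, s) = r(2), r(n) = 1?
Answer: -119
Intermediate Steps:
T(p, s) = 1
E(f, Y) = 1 + Y*f (E(f, Y) = Y*f + 1 = 1 + Y*f)
y(X, G) = 2 + G (y(X, G) = 2*1 + G = 2 + G)
-54*y(M(2, 4), E(-1, 3)) - 119 = -54*(2 + (1 + 3*(-1))) - 119 = -54*(2 + (1 - 3)) - 119 = -54*(2 - 2) - 119 = -54*0 - 119 = 0 - 119 = -119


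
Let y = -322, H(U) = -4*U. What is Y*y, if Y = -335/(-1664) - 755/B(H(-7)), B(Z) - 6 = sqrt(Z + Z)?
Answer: -60734191/832 + 24311*sqrt(14) ≈ 17966.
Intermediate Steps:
B(Z) = 6 + sqrt(2)*sqrt(Z) (B(Z) = 6 + sqrt(Z + Z) = 6 + sqrt(2*Z) = 6 + sqrt(2)*sqrt(Z))
Y = 335/1664 - 755/(6 + 2*sqrt(14)) (Y = -335/(-1664) - 755/(6 + sqrt(2)*sqrt(-4*(-7))) = -335*(-1/1664) - 755/(6 + sqrt(2)*sqrt(28)) = 335/1664 - 755/(6 + sqrt(2)*(2*sqrt(7))) = 335/1664 - 755/(6 + 2*sqrt(14)) ≈ -55.794)
Y*y = (377231/1664 - 151*sqrt(14)/2)*(-322) = -60734191/832 + 24311*sqrt(14)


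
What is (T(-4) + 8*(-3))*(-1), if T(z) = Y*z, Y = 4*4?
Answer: 88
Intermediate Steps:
Y = 16
T(z) = 16*z
(T(-4) + 8*(-3))*(-1) = (16*(-4) + 8*(-3))*(-1) = (-64 - 24)*(-1) = -88*(-1) = 88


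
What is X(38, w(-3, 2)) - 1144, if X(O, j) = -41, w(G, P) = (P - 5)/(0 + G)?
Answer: -1185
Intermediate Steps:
w(G, P) = (-5 + P)/G
X(38, w(-3, 2)) - 1144 = -41 - 1144 = -1185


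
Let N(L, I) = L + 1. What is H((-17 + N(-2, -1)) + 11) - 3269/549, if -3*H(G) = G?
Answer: -1988/549 ≈ -3.6211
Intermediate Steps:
N(L, I) = 1 + L
H(G) = -G/3
H((-17 + N(-2, -1)) + 11) - 3269/549 = -((-17 + (1 - 2)) + 11)/3 - 3269/549 = -((-17 - 1) + 11)/3 - 3269*1/549 = -(-18 + 11)/3 - 3269/549 = -⅓*(-7) - 3269/549 = 7/3 - 3269/549 = -1988/549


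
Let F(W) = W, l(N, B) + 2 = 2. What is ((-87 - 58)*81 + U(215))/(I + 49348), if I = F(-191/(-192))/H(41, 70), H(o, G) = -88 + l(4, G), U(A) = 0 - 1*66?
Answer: -199558656/833783617 ≈ -0.23934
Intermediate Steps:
l(N, B) = 0 (l(N, B) = -2 + 2 = 0)
U(A) = -66 (U(A) = 0 - 66 = -66)
H(o, G) = -88 (H(o, G) = -88 + 0 = -88)
I = -191/16896 (I = -191/(-192)/(-88) = -191*(-1/192)*(-1/88) = (191/192)*(-1/88) = -191/16896 ≈ -0.011304)
((-87 - 58)*81 + U(215))/(I + 49348) = ((-87 - 58)*81 - 66)/(-191/16896 + 49348) = (-145*81 - 66)/(833783617/16896) = (-11745 - 66)*(16896/833783617) = -11811*16896/833783617 = -199558656/833783617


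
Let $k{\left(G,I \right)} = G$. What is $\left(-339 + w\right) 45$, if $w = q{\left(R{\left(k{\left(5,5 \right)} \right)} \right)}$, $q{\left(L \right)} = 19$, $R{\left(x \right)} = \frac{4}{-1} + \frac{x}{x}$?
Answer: $-14400$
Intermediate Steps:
$R{\left(x \right)} = -3$ ($R{\left(x \right)} = 4 \left(-1\right) + 1 = -4 + 1 = -3$)
$w = 19$
$\left(-339 + w\right) 45 = \left(-339 + 19\right) 45 = \left(-320\right) 45 = -14400$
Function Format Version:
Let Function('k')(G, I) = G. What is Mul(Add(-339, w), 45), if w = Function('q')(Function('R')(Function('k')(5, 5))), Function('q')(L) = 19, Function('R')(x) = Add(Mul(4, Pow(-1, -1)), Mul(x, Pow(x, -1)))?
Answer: -14400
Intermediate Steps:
Function('R')(x) = -3 (Function('R')(x) = Add(Mul(4, -1), 1) = Add(-4, 1) = -3)
w = 19
Mul(Add(-339, w), 45) = Mul(Add(-339, 19), 45) = Mul(-320, 45) = -14400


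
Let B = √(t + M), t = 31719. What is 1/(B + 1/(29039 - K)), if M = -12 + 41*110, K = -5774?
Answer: -34813/43893010942272 + 1211944969*√36217/43893010942272 ≈ 0.0052546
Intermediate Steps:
M = 4498 (M = -12 + 4510 = 4498)
B = √36217 (B = √(31719 + 4498) = √36217 ≈ 190.31)
1/(B + 1/(29039 - K)) = 1/(√36217 + 1/(29039 - 1*(-5774))) = 1/(√36217 + 1/(29039 + 5774)) = 1/(√36217 + 1/34813) = 1/(1/34813 + √36217)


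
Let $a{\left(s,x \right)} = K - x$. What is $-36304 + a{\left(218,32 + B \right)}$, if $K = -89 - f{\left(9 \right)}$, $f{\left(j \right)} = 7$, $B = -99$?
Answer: $-36333$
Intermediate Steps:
$K = -96$ ($K = -89 - 7 = -96$)
$a{\left(s,x \right)} = -96 - x$
$-36304 + a{\left(218,32 + B \right)} = -36304 - 29 = -36333$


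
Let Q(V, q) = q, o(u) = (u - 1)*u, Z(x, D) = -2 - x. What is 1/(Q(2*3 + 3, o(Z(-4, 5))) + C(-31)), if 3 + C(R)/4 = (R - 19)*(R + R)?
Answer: 1/12390 ≈ 8.0710e-5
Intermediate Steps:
o(u) = u*(-1 + u) (o(u) = (-1 + u)*u = u*(-1 + u))
C(R) = -12 + 8*R*(-19 + R) (C(R) = -12 + 4*((R - 19)*(R + R)) = -12 + 4*((-19 + R)*(2*R)) = -12 + 4*(2*R*(-19 + R)) = -12 + 8*R*(-19 + R))
1/(Q(2*3 + 3, o(Z(-4, 5))) + C(-31)) = 1/((-2 - 1*(-4))*(-1 + (-2 - 1*(-4))) + (-12 - 152*(-31) + 8*(-31)²)) = 1/((-2 + 4)*(-1 + (-2 + 4)) + (-12 + 4712 + 8*961)) = 1/(2*(-1 + 2) + (-12 + 4712 + 7688)) = 1/(2*1 + 12388) = 1/(2 + 12388) = 1/12390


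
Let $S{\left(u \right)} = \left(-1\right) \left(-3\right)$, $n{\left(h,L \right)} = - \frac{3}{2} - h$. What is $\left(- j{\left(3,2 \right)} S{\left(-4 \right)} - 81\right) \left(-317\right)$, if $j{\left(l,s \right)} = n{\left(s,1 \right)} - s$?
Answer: $\frac{40893}{2} \approx 20447.0$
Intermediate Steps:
$n{\left(h,L \right)} = - \frac{3}{2} - h$ ($n{\left(h,L \right)} = \left(-3\right) \frac{1}{2} - h = - \frac{3}{2} - h$)
$j{\left(l,s \right)} = - \frac{3}{2} - 2 s$ ($j{\left(l,s \right)} = \left(- \frac{3}{2} - s\right) - s = - \frac{3}{2} - 2 s$)
$S{\left(u \right)} = 3$
$\left(- j{\left(3,2 \right)} S{\left(-4 \right)} - 81\right) \left(-317\right) = \left(- (- \frac{3}{2} - 4) 3 - 81\right) \left(-317\right) = \left(\left(-1\right) \left(- \frac{11}{2}\right) 3 - 81\right) \left(-317\right) = \left(\frac{11}{2} \cdot 3 - 81\right) \left(-317\right) = \left(\frac{33}{2} - 81\right) \left(-317\right) = \left(- \frac{129}{2}\right) \left(-317\right) = \frac{40893}{2}$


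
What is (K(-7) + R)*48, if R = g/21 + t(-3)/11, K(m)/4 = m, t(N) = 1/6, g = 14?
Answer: -14424/11 ≈ -1311.3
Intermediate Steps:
t(N) = 1/6
K(m) = 4*m
R = 15/22 (R = 14/21 + (1/6)/11 = 14*(1/21) + (1/6)*(1/11) = 2/3 + 1/66 = 15/22 ≈ 0.68182)
(K(-7) + R)*48 = (4*(-7) + 15/22)*48 = (-28 + 15/22)*48 = -601/22*48 = -14424/11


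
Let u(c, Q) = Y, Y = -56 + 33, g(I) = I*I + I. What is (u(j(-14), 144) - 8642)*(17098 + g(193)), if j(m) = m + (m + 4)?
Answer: -472589100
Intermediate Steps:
g(I) = I + I**2 (g(I) = I**2 + I = I + I**2)
Y = -23
j(m) = 4 + 2*m (j(m) = m + (4 + m) = 4 + 2*m)
u(c, Q) = -23
(u(j(-14), 144) - 8642)*(17098 + g(193)) = (-23 - 8642)*(17098 + 193*(1 + 193)) = -8665*(17098 + 193*194) = -8665*(17098 + 37442) = -8665*54540 = -472589100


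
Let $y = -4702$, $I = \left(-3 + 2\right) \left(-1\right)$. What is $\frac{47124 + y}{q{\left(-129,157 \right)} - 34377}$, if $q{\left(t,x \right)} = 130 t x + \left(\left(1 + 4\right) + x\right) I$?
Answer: $- \frac{42422}{2667105} \approx -0.015906$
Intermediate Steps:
$I = 1$ ($I = \left(-1\right) \left(-1\right) = 1$)
$q{\left(t,x \right)} = 5 + x + 130 t x$ ($q{\left(t,x \right)} = 130 t x + \left(\left(1 + 4\right) + x\right) 1 = 130 t x + \left(5 + x\right) 1 = 130 t x + \left(5 + x\right) = 5 + x + 130 t x$)
$\frac{47124 + y}{q{\left(-129,157 \right)} - 34377} = \frac{47124 - 4702}{\left(5 + 157 + 130 \left(-129\right) 157\right) - 34377} = \frac{42422}{\left(5 + 157 - 2632890\right) - 34377} = \frac{42422}{-2632728 - 34377} = \frac{42422}{-2667105} = 42422 \left(- \frac{1}{2667105}\right) = - \frac{42422}{2667105}$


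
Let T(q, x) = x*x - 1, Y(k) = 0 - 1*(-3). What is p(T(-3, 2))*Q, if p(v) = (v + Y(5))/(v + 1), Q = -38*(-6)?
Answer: 342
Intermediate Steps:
Y(k) = 3 (Y(k) = 0 + 3 = 3)
Q = 228
T(q, x) = -1 + x² (T(q, x) = x² - 1 = -1 + x²)
p(v) = (3 + v)/(1 + v) (p(v) = (v + 3)/(v + 1) = (3 + v)/(1 + v))
p(T(-3, 2))*Q = ((3 + (-1 + 2²))/(1 + (-1 + 2²)))*228 = ((3 + (-1 + 4))/(1 + (-1 + 4)))*228 = ((3 + 3)/(1 + 3))*228 = (6/4)*228 = ((¼)*6)*228 = (3/2)*228 = 342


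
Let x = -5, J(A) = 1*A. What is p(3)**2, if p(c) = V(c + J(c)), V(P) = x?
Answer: 25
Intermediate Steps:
J(A) = A
V(P) = -5
p(c) = -5
p(3)**2 = (-5)**2 = 25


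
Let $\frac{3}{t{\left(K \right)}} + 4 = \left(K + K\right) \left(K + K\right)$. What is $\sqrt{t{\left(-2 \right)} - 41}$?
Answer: $\frac{i \sqrt{163}}{2} \approx 6.3836 i$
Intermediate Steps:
$t{\left(K \right)} = \frac{3}{-4 + 4 K^{2}}$ ($t{\left(K \right)} = \frac{3}{-4 + \left(K + K\right) \left(K + K\right)} = \frac{3}{-4 + 2 K 2 K} = \frac{3}{-4 + 4 K^{2}}$)
$\sqrt{t{\left(-2 \right)} - 41} = \sqrt{\frac{3}{4 \left(-1 + \left(-2\right)^{2}\right)} - 41} = \sqrt{\frac{3}{4 \left(-1 + 4\right)} - 41} = \sqrt{\frac{3}{4 \cdot 3} - 41} = \sqrt{\frac{3}{4} \cdot \frac{1}{3} - 41} = \sqrt{\frac{1}{4} - 41} = \sqrt{- \frac{163}{4}} = \frac{i \sqrt{163}}{2}$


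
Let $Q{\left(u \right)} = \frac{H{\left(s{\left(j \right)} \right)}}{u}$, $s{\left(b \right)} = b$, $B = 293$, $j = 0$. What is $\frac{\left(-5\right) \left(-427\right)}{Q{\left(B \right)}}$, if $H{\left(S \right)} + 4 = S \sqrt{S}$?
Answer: $- \frac{625555}{4} \approx -1.5639 \cdot 10^{5}$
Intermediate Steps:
$H{\left(S \right)} = -4 + S^{\frac{3}{2}}$ ($H{\left(S \right)} = -4 + S \sqrt{S} = -4 + S^{\frac{3}{2}}$)
$Q{\left(u \right)} = - \frac{4}{u}$ ($Q{\left(u \right)} = \frac{-4 + 0^{\frac{3}{2}}}{u} = \frac{-4 + 0}{u} = - \frac{4}{u}$)
$\frac{\left(-5\right) \left(-427\right)}{Q{\left(B \right)}} = \frac{\left(-5\right) \left(-427\right)}{\left(-4\right) \frac{1}{293}} = \frac{2135}{\left(-4\right) \frac{1}{293}} = \frac{2135}{- \frac{4}{293}} = 2135 \left(- \frac{293}{4}\right) = - \frac{625555}{4}$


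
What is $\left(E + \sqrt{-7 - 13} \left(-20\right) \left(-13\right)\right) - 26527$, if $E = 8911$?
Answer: $-17616 + 520 i \sqrt{5} \approx -17616.0 + 1162.8 i$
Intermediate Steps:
$\left(E + \sqrt{-7 - 13} \left(-20\right) \left(-13\right)\right) - 26527 = \left(8911 + \sqrt{-7 - 13} \left(-20\right) \left(-13\right)\right) - 26527 = \left(8911 + \sqrt{-20} \left(-20\right) \left(-13\right)\right) - 26527 = \left(8911 + 2 i \sqrt{5} \left(-20\right) \left(-13\right)\right) - 26527 = \left(8911 + - 40 i \sqrt{5} \left(-13\right)\right) - 26527 = \left(8911 + 520 i \sqrt{5}\right) - 26527 = -17616 + 520 i \sqrt{5}$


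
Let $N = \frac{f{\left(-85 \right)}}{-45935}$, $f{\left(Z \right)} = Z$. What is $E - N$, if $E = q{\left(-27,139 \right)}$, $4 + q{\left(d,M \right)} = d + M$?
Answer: $\frac{992179}{9187} \approx 108.0$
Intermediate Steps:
$q{\left(d,M \right)} = -4 + M + d$ ($q{\left(d,M \right)} = -4 + \left(d + M\right) = -4 + \left(M + d\right) = -4 + M + d$)
$E = 108$ ($E = -4 + 139 - 27 = 108$)
$N = \frac{17}{9187}$ ($N = - \frac{85}{-45935} = \left(-85\right) \left(- \frac{1}{45935}\right) = \frac{17}{9187} \approx 0.0018504$)
$E - N = 108 - \frac{17}{9187} = \frac{992179}{9187}$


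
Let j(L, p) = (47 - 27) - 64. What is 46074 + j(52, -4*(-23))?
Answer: 46030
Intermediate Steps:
j(L, p) = -44 (j(L, p) = 20 - 64 = -44)
46074 + j(52, -4*(-23)) = 46074 - 44 = 46030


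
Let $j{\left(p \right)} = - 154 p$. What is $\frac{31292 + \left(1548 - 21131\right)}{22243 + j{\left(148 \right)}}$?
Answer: $- \frac{1301}{61} \approx -21.328$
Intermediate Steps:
$\frac{31292 + \left(1548 - 21131\right)}{22243 + j{\left(148 \right)}} = \frac{31292 + \left(1548 - 21131\right)}{22243 - 22792} = \frac{31292 - 19583}{-549} = 11709 \left(- \frac{1}{549}\right) = - \frac{1301}{61}$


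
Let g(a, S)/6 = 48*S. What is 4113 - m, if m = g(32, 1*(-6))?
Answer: 5841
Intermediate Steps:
g(a, S) = 288*S (g(a, S) = 6*(48*S) = 288*S)
m = -1728 (m = 288*(1*(-6)) = 288*(-6) = -1728)
4113 - m = 4113 - 1*(-1728) = 4113 + 1728 = 5841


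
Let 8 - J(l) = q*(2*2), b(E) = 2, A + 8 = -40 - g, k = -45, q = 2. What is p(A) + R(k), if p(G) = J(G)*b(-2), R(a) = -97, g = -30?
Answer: -97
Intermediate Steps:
A = -18 (A = -8 + (-40 - 1*(-30)) = -8 + (-40 + 30) = -8 - 10 = -18)
J(l) = 0 (J(l) = 8 - 2*2*2 = 8 - 2*4 = 8 - 1*8 = 8 - 8 = 0)
p(G) = 0 (p(G) = 0*2 = 0)
p(A) + R(k) = 0 - 97 = -97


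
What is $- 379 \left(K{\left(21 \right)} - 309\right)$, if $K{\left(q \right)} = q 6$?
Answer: $69357$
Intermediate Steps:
$K{\left(q \right)} = 6 q$
$- 379 \left(K{\left(21 \right)} - 309\right) = - 379 \left(6 \cdot 21 - 309\right) = - 379 \left(126 - 309\right) = \left(-379\right) \left(-183\right) = 69357$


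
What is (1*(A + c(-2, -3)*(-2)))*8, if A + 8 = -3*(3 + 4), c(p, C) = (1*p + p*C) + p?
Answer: -264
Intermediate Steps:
c(p, C) = 2*p + C*p (c(p, C) = (p + C*p) + p = 2*p + C*p)
A = -29 (A = -8 - 3*(3 + 4) = -8 - 3*7 = -8 - 21 = -29)
(1*(A + c(-2, -3)*(-2)))*8 = (1*(-29 - 2*(2 - 3)*(-2)))*8 = (1*(-29 - 2*(-1)*(-2)))*8 = (1*(-29 + 2*(-2)))*8 = (1*(-29 - 4))*8 = (1*(-33))*8 = -33*8 = -264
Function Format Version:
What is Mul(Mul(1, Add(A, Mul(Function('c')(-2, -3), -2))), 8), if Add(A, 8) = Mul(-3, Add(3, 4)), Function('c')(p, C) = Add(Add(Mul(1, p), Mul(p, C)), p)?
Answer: -264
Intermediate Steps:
Function('c')(p, C) = Add(Mul(2, p), Mul(C, p)) (Function('c')(p, C) = Add(Add(p, Mul(C, p)), p) = Add(Mul(2, p), Mul(C, p)))
A = -29 (A = Add(-8, Mul(-3, Add(3, 4))) = Add(-8, Mul(-3, 7)) = Add(-8, -21) = -29)
Mul(Mul(1, Add(A, Mul(Function('c')(-2, -3), -2))), 8) = Mul(Mul(1, Add(-29, Mul(Mul(-2, Add(2, -3)), -2))), 8) = Mul(Mul(1, Add(-29, Mul(Mul(-2, -1), -2))), 8) = Mul(Mul(1, Add(-29, Mul(2, -2))), 8) = Mul(Mul(1, Add(-29, -4)), 8) = Mul(Mul(1, -33), 8) = Mul(-33, 8) = -264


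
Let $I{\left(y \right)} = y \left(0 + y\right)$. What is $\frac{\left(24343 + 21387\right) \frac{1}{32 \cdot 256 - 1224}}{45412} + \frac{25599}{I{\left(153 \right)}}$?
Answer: $\frac{1350230492059}{1234554828624} \approx 1.0937$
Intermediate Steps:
$I{\left(y \right)} = y^{2}$ ($I{\left(y \right)} = y y = y^{2}$)
$\frac{\left(24343 + 21387\right) \frac{1}{32 \cdot 256 - 1224}}{45412} + \frac{25599}{I{\left(153 \right)}} = \frac{\left(24343 + 21387\right) \frac{1}{32 \cdot 256 - 1224}}{45412} + \frac{25599}{153^{2}} = \frac{45730}{8192 - 1224} \cdot \frac{1}{45412} + \frac{25599}{23409} = \frac{45730}{6968} \cdot \frac{1}{45412} + 25599 \cdot \frac{1}{23409} = 45730 \cdot \frac{1}{6968} \cdot \frac{1}{45412} + \frac{8533}{7803} = \frac{22865}{3484} \cdot \frac{1}{45412} + \frac{8533}{7803} = \frac{22865}{158215408} + \frac{8533}{7803} = \frac{1350230492059}{1234554828624}$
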